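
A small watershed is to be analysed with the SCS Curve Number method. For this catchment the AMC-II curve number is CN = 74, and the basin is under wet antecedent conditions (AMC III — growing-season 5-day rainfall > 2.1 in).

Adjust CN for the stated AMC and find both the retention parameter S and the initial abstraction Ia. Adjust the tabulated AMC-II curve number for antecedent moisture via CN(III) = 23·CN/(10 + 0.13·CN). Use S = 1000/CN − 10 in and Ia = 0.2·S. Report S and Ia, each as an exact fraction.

Adjust CN=74 to AMC III: 23·74/(10 + 0.13·74) → 1702 ÷ (981/50) = 85100/981 ≈ 86.748
S = 1000/(85100/981) − 10 = 1300/851 in ≈ 1.528 in
Initial abstraction Ia = S/5 = (1300/851)/5 = 260/851 ≈ 0.306 in

S = 1300/851 in ≈ 1.528 in; Ia = 260/851 in ≈ 0.306 in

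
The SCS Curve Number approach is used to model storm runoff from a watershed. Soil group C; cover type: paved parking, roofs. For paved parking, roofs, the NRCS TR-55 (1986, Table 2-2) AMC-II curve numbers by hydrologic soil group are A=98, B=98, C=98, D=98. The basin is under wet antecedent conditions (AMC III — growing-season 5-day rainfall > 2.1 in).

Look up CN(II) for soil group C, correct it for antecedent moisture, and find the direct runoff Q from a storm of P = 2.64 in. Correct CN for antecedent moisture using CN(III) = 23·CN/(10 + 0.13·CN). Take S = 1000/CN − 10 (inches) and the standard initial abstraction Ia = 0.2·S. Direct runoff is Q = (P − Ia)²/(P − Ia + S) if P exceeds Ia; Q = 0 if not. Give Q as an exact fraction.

Q = 2729274962/1076031425 in ≈ 2.536 in

NRCS table: paved parking, roofs, soil group C → CN(II) = 98
Adjust CN=98 to AMC III: 23·98/(10 + 0.13·98) → 2254 ÷ (1137/50) = 112700/1137 ≈ 99.120
Max retention: S = 1000/(112700/1137) − 10 = 100/1127 in (≈ 0.089 in)
Ia = 0.2·(100/1127) = 20/1127 in ≈ 0.018 in
Since P=2.640 > Ia=0.018: effective rainfall P−Ia = 73882/28175 in
Q = (73882/28175)²/((73882/28175) + 100/1127) = (5458549924/793830625)/(76382/28175) = 2729274962/1076031425 in ≈ 2.536 in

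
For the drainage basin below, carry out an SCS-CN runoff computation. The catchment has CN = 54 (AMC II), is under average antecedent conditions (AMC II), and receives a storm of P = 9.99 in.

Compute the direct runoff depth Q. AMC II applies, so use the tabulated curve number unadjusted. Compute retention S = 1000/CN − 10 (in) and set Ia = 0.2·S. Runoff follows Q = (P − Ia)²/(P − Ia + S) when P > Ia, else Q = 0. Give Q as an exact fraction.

Q = 500551129/122507100 in ≈ 4.086 in

Average conditions: CN = 54 (no AMC adjustment).
Max retention: S = 1000/54 − 10 = 230/27 in (≈ 8.519 in)
Initial abstraction Ia = S/5 = (230/27)/5 = 46/27 ≈ 1.704 in
Excess rainfall: 9.990 − 1.704 = 8.286 in; P > Ia so Q > 0
Q: (22373/2700)² ÷ (45373/2700) = 500551129/122507100 in (≈ 4.086 in)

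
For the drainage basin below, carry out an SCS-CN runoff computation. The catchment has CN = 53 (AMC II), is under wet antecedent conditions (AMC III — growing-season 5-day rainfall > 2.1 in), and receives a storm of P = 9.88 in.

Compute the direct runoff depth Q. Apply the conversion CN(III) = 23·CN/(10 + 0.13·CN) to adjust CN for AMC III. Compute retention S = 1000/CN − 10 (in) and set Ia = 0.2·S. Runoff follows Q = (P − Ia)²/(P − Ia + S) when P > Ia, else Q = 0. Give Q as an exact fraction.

Q = 77057873649/12040459175 in ≈ 6.400 in

Adjust CN=53 to AMC III: 23·53/(10 + 0.13·53) → 1219 ÷ (1689/100) = 121900/1689 ≈ 72.173
Max retention: S = 1000/(121900/1689) − 10 = 4700/1219 in (≈ 3.856 in)
Initial abstraction Ia = S/5 = (4700/1219)/5 = 940/1219 ≈ 0.771 in
Excess rainfall: 9.880 − 0.771 = 9.109 in; P > Ia so Q > 0
Q = (277593/30475)²/((277593/30475) + 4700/1219) = (77057873649/928725625)/(395093/30475) = 77057873649/12040459175 in ≈ 6.400 in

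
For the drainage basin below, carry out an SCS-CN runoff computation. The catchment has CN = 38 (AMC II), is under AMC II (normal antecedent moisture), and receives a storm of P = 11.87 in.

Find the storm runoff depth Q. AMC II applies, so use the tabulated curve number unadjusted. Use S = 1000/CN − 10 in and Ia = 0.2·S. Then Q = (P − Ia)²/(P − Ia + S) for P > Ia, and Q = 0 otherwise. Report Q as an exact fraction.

Q = 267420609/89970700 in ≈ 2.972 in

AMC II — tabulated CN = 38 applies directly.
Retention S: 1000/CN − 10 with CN=38.000 → S = 310/19 ≈ 16.316 in
Ia = 0.2·(310/19) = 62/19 in ≈ 3.263 in
P − Ia = 11.870 − 3.263 = 16353/1900 ≈ 8.607 in (> 0, runoff occurs)
Q = (16353/1900)²/((16353/1900) + 310/19) = (267420609/3610000)/(47353/1900) = 267420609/89970700 in ≈ 2.972 in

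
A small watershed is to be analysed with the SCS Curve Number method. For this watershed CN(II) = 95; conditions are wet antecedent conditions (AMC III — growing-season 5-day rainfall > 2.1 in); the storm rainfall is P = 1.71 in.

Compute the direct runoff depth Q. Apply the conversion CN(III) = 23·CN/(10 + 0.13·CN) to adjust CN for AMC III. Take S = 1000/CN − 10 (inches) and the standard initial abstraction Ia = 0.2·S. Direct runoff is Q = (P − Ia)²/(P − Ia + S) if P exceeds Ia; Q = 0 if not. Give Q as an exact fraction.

Q = 5289216529/3615169900 in ≈ 1.463 in

Wet (AMC III): CN(III) = 23·95/(10 + 0.13·95) = 2185/(447/20) = 43700/447 ≈ 97.763
Retention S: 1000/CN − 10 with CN=97.763 → S = 100/437 ≈ 0.229 in
Ia = 0.2S: 0.2·0.229 = 0.046 in (exactly 20/437)
Excess rainfall: 1.710 − 0.046 = 1.664 in; P > Ia so Q > 0
Q = (72727/43700)²/((72727/43700) + 100/437) = (5289216529/1909690000)/(82727/43700) = 5289216529/3615169900 in ≈ 1.463 in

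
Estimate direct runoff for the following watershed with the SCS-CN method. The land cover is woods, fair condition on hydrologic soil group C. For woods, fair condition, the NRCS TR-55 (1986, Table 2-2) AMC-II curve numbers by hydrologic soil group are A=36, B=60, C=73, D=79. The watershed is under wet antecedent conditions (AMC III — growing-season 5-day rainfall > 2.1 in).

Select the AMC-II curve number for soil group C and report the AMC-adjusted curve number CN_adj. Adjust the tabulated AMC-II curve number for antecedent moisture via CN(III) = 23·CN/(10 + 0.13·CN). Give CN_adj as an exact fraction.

NRCS table: woods, fair condition, soil group C → CN(II) = 73
Wet (AMC III): CN(III) = 23·73/(10 + 0.13·73) = 1679/(1949/100) = 167900/1949 ≈ 86.147

CN_adj = 167900/1949 ≈ 86.147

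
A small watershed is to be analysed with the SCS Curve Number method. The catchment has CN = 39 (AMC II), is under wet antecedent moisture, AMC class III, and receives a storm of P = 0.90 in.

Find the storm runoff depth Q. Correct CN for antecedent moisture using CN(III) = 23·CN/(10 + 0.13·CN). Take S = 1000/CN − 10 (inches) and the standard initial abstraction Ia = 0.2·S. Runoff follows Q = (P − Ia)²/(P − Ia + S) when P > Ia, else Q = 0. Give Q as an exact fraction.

Q = 0 in ≈ 0.000 in

Wet (AMC III): CN(III) = 23·39/(10 + 0.13·39) = 897/(1507/100) = 89700/1507 ≈ 59.522
Max retention: S = 1000/(89700/1507) − 10 = 6100/897 in (≈ 6.800 in)
Ia = 0.2S: 0.2·6.800 = 1.360 in (exactly 1220/897)
P = 0.900 ≤ Ia = 1.360 in: entire storm abstracted, Q = 0.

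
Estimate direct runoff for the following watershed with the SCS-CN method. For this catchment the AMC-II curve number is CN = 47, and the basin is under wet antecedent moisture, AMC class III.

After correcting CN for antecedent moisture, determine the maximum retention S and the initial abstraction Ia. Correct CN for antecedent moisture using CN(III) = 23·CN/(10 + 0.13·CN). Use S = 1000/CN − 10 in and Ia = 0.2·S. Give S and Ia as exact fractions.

S = 5300/1081 in ≈ 4.903 in; Ia = 1060/1081 in ≈ 0.981 in

Adjust CN=47 to AMC III: 23·47/(10 + 0.13·47) → 1081 ÷ (1611/100) = 108100/1611 ≈ 67.101
S = 1000/(108100/1611) − 10 = 5300/1081 in ≈ 4.903 in
Ia = 0.2·(5300/1081) = 1060/1081 in ≈ 0.981 in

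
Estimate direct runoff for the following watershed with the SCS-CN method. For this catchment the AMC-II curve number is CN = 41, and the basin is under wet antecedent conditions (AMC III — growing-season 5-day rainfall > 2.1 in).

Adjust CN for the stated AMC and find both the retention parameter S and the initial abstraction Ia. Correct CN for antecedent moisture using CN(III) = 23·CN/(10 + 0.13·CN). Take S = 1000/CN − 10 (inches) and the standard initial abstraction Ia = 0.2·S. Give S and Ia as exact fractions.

S = 5900/943 in ≈ 6.257 in; Ia = 1180/943 in ≈ 1.251 in

CN(III) from CN(II)=41: (23·41)/(10 + 0.13·41) = 94300/1533 ≈ 61.513
Max retention: S = 1000/(94300/1533) − 10 = 5900/943 in (≈ 6.257 in)
Ia = 0.2S: 0.2·6.257 = 1.251 in (exactly 1180/943)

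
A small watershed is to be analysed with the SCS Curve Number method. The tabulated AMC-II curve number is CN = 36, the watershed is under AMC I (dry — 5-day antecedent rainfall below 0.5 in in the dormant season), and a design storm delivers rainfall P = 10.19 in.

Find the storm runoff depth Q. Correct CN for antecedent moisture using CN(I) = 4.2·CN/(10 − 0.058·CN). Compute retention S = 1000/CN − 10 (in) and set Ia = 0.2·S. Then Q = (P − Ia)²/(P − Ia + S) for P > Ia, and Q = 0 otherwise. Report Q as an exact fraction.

Dry (AMC I): CN(I) = 4.2·36/(10 − 0.058·36) = (756/5)/(989/125) = 18900/989 ≈ 19.110
S = 1000/(18900/989) − 10 = 8000/189 in ≈ 42.328 in
Initial abstraction Ia = S/5 = (8000/189)/5 = 1600/189 ≈ 8.466 in
Excess rainfall: 10.190 − 8.466 = 1.724 in; P > Ia so Q > 0
Q = (32591/18900)²/((32591/18900) + 8000/189) = (1062173281/357210000)/(832591/18900) = 1062173281/15735969900 in ≈ 0.067 in

Q = 1062173281/15735969900 in ≈ 0.067 in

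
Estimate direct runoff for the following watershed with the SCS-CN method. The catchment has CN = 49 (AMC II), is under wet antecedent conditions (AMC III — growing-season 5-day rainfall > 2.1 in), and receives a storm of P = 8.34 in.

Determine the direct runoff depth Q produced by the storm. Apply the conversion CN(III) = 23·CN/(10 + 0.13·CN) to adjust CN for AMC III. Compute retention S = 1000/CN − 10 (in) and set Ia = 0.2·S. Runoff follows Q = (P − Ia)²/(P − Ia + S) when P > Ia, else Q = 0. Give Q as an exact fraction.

Adjust CN=49 to AMC III: 23·49/(10 + 0.13·49) → 1127 ÷ (1637/100) = 112700/1637 ≈ 68.845
S = 1000/(112700/1637) − 10 = 5100/1127 in ≈ 4.525 in
Ia = 0.2S: 0.2·4.525 = 0.905 in (exactly 1020/1127)
Excess rainfall: 8.340 − 0.905 = 7.435 in; P > Ia so Q > 0
Runoff Q = (P−Ia)²/(P−Ia+S) = (7.435)²/(7.435+4.525) = 58508881227/12659196550 ≈ 4.622 in

Q = 58508881227/12659196550 in ≈ 4.622 in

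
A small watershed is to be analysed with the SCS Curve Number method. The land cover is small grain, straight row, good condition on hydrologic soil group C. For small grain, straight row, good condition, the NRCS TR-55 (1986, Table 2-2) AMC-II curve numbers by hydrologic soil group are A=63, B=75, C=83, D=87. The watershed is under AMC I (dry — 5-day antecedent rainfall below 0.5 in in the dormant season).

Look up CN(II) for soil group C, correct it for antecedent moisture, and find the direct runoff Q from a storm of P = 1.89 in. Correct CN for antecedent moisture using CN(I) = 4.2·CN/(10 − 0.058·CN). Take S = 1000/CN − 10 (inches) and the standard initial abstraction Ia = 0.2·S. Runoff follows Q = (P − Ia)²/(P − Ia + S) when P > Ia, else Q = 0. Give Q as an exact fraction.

Q = 25416968329/175943126100 in ≈ 0.144 in

NRCS table: small grain, straight row, good condition, soil group C → CN(II) = 83
Adjust CN=83 to AMC I: 4.2·83/(10 − 0.058·83) → (1743/5) ÷ (2593/500) = 174300/2593 ≈ 67.219
Retention S: 1000/CN − 10 with CN=67.219 → S = 8500/1743 ≈ 4.877 in
Initial abstraction Ia = S/5 = (8500/1743)/5 = 1700/1743 ≈ 0.975 in
Since P=1.890 > Ia=0.975: effective rainfall P−Ia = 159427/174300 in
Q: (159427/174300)² ÷ (1009427/174300) = 25416968329/175943126100 in (≈ 0.144 in)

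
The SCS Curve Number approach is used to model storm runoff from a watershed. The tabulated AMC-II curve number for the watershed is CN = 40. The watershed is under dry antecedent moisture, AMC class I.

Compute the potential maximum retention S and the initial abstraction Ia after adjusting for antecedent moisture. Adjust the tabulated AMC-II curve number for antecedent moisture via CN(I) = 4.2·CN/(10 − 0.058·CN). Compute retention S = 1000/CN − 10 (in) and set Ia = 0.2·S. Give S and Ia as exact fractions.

S = 250/7 in ≈ 35.714 in; Ia = 50/7 in ≈ 7.143 in

Adjust CN=40 to AMC I: 4.2·40/(10 − 0.058·40) → 168 ÷ (192/25) = 175/8 ≈ 21.875
Max retention: S = 1000/(175/8) − 10 = 250/7 in (≈ 35.714 in)
Ia = 0.2S: 0.2·35.714 = 7.143 in (exactly 50/7)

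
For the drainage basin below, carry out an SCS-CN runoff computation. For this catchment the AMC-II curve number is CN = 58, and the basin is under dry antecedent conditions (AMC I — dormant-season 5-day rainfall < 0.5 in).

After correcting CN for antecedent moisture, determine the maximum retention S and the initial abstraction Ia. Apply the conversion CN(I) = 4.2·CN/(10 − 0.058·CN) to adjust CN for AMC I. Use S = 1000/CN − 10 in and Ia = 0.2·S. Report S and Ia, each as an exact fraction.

S = 500/29 in ≈ 17.241 in; Ia = 100/29 in ≈ 3.448 in

Adjust CN=58 to AMC I: 4.2·58/(10 − 0.058·58) → (1218/5) ÷ (1659/250) = 2900/79 ≈ 36.709
Max retention: S = 1000/(2900/79) − 10 = 500/29 in (≈ 17.241 in)
Initial abstraction Ia = S/5 = (500/29)/5 = 100/29 ≈ 3.448 in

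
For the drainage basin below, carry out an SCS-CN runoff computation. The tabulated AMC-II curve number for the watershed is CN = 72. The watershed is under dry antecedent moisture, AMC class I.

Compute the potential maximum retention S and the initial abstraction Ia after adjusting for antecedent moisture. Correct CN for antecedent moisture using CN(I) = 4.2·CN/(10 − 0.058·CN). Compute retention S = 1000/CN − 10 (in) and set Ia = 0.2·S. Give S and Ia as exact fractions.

S = 250/27 in ≈ 9.259 in; Ia = 50/27 in ≈ 1.852 in

Dry (AMC I): CN(I) = 4.2·72/(10 − 0.058·72) = (1512/5)/(728/125) = 675/13 ≈ 51.923
Max retention: S = 1000/(675/13) − 10 = 250/27 in (≈ 9.259 in)
Initial abstraction Ia = S/5 = (250/27)/5 = 50/27 ≈ 1.852 in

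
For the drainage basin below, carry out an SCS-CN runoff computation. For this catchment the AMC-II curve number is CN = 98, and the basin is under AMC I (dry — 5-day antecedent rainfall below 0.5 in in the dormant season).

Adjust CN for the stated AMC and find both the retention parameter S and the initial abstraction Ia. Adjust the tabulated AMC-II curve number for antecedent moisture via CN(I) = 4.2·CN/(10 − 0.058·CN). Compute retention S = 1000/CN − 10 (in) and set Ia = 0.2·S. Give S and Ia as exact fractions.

Dry (AMC I): CN(I) = 4.2·98/(10 − 0.058·98) = (2058/5)/(1079/250) = 102900/1079 ≈ 95.366
S = 1000/(102900/1079) − 10 = 500/1029 in ≈ 0.486 in
Ia = 0.2S: 0.2·0.486 = 0.097 in (exactly 100/1029)

S = 500/1029 in ≈ 0.486 in; Ia = 100/1029 in ≈ 0.097 in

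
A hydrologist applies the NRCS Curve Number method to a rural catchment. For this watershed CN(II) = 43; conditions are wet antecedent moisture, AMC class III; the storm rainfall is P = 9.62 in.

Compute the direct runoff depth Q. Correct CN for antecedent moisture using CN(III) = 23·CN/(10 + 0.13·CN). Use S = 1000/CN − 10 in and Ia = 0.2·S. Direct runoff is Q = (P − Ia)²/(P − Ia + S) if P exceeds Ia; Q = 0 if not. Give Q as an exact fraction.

Wet (AMC III): CN(III) = 23·43/(10 + 0.13·43) = 989/(1559/100) = 98900/1559 ≈ 63.438
Retention S: 1000/CN − 10 with CN=63.438 → S = 5700/989 ≈ 5.763 in
Ia = 0.2S: 0.2·5.763 = 1.153 in (exactly 1140/989)
P − Ia = 9.620 − 1.153 = 418709/49450 ≈ 8.467 in (> 0, runoff occurs)
Runoff Q = (P−Ia)²/(P−Ia+S) = (8.467)²/(8.467+5.763) = 175317226681/34798410050 ≈ 5.038 in

Q = 175317226681/34798410050 in ≈ 5.038 in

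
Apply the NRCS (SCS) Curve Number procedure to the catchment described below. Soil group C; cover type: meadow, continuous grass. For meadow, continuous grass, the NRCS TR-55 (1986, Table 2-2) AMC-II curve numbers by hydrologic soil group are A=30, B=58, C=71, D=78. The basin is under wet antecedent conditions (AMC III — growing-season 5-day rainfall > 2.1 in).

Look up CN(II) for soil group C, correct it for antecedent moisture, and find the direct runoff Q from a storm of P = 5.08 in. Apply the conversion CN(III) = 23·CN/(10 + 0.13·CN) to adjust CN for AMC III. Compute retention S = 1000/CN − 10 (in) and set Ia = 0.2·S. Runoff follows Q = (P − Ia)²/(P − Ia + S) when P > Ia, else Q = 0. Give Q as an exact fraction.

Q = 37206937881/10834587575 in ≈ 3.434 in

NRCS table: meadow, continuous grass, soil group C → CN(II) = 71
CN(III) from CN(II)=71: (23·71)/(10 + 0.13·71) = 163300/1923 ≈ 84.919
S = 1000/(163300/1923) − 10 = 2900/1633 in ≈ 1.776 in
Ia = 0.2·(2900/1633) = 580/1633 in ≈ 0.355 in
P − Ia = 5.080 − 0.355 = 192891/40825 ≈ 4.725 in (> 0, runoff occurs)
Q = (192891/40825)²/((192891/40825) + 2900/1633) = (37206937881/1666680625)/(265391/40825) = 37206937881/10834587575 in ≈ 3.434 in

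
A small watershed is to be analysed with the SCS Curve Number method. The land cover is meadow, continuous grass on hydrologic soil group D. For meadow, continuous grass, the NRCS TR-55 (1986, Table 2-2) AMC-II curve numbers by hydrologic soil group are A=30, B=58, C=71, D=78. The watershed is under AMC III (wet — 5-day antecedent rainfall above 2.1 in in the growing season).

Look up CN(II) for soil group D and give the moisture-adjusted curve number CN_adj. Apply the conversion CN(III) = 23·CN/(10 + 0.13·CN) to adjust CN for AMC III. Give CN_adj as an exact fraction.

CN_adj = 89700/1007 ≈ 89.076

NRCS table: meadow, continuous grass, soil group D → CN(II) = 78
CN(III) from CN(II)=78: (23·78)/(10 + 0.13·78) = 89700/1007 ≈ 89.076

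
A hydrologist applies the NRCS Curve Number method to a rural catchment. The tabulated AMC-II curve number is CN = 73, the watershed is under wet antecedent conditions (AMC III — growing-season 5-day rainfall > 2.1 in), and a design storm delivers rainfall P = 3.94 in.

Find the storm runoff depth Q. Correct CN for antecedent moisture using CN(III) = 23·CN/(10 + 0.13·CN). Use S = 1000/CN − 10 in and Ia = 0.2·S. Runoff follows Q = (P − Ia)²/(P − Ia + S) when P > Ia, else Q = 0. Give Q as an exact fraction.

Q = 92271960169/36834153850 in ≈ 2.505 in

Adjust CN=73 to AMC III: 23·73/(10 + 0.13·73) → 1679 ÷ (1949/100) = 167900/1949 ≈ 86.147
Max retention: S = 1000/(167900/1949) − 10 = 2700/1679 in (≈ 1.608 in)
Ia = 0.2S: 0.2·1.608 = 0.322 in (exactly 540/1679)
Since P=3.940 > Ia=0.322: effective rainfall P−Ia = 303763/83950 in
Q: (303763/83950)² ÷ (438763/83950) = 92271960169/36834153850 in (≈ 2.505 in)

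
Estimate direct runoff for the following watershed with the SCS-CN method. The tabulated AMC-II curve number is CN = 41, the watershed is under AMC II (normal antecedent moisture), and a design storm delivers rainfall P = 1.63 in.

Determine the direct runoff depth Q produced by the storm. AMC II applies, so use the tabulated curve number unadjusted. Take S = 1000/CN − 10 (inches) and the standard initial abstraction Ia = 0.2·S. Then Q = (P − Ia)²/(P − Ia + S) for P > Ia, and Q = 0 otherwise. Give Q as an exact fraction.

Q = 0 in ≈ 0.000 in

Average conditions: CN = 41 (no AMC adjustment).
S = 1000/41 − 10 = 590/41 in ≈ 14.390 in
Initial abstraction Ia = S/5 = (590/41)/5 = 118/41 ≈ 2.878 in
P = 1.630 ≤ Ia = 2.878 in: entire storm abstracted, Q = 0.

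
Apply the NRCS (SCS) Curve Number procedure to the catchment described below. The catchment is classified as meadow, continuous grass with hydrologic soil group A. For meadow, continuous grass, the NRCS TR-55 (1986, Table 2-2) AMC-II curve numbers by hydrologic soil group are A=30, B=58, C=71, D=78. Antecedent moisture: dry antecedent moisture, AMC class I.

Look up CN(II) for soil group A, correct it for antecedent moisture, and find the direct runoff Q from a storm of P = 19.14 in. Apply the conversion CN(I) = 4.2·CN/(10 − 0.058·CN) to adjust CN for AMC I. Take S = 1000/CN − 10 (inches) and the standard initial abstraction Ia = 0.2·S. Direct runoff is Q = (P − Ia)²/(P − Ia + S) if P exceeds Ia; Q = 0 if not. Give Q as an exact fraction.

NRCS table: meadow, continuous grass, soil group A → CN(II) = 30
Adjust CN=30 to AMC I: 4.2·30/(10 − 0.058·30) → 126 ÷ (413/50) = 900/59 ≈ 15.254
S = 1000/(900/59) − 10 = 500/9 in ≈ 55.556 in
Ia = 0.2S: 0.2·55.556 = 11.111 in (exactly 100/9)
Since P=19.140 > Ia=11.111: effective rainfall P−Ia = 3613/450 in
Runoff Q = (P−Ia)²/(P−Ia+S) = (8.029)²/(8.029+55.556) = 13053769/12875850 ≈ 1.014 in

Q = 13053769/12875850 in ≈ 1.014 in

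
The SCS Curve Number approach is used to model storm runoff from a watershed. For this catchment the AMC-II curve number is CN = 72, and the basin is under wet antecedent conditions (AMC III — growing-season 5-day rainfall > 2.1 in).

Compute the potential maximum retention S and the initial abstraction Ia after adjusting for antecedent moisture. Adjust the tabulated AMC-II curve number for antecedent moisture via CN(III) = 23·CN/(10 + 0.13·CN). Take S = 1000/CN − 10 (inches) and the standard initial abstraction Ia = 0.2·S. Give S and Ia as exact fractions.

S = 350/207 in ≈ 1.691 in; Ia = 70/207 in ≈ 0.338 in

Wet (AMC III): CN(III) = 23·72/(10 + 0.13·72) = 1656/(484/25) = 10350/121 ≈ 85.537
S = 1000/(10350/121) − 10 = 350/207 in ≈ 1.691 in
Ia = 0.2·(350/207) = 70/207 in ≈ 0.338 in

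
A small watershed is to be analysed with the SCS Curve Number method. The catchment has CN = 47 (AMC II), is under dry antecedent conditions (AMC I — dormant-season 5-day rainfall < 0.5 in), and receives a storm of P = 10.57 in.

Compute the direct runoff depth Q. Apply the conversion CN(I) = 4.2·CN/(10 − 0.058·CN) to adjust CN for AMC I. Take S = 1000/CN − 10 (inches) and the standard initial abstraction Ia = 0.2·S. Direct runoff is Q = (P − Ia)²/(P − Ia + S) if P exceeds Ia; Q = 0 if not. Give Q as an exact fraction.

CN(I) from CN(II)=47: (4.2·47)/(10 − 0.058·47) = 98700/3637 ≈ 27.138
Max retention: S = 1000/(98700/3637) − 10 = 26500/987 in (≈ 26.849 in)
Ia = 0.2S: 0.2·26.849 = 5.370 in (exactly 5300/987)
P − Ia = 10.570 − 5.370 = 513259/98700 ≈ 5.200 in (> 0, runoff occurs)
Q: (513259/98700)² ÷ (3163259/98700) = 263434801081/312213663300 in (≈ 0.844 in)

Q = 263434801081/312213663300 in ≈ 0.844 in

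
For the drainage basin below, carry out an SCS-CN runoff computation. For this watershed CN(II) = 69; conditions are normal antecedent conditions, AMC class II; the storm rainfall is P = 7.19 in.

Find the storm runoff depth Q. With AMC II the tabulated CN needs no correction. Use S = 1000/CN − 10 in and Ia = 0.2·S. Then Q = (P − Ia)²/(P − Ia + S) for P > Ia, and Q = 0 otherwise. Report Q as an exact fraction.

Q = 1884514921/513435900 in ≈ 3.670 in

Average conditions: CN = 69 (no AMC adjustment).
S = 1000/69 − 10 = 310/69 in ≈ 4.493 in
Ia = 0.2S: 0.2·4.493 = 0.899 in (exactly 62/69)
Excess rainfall: 7.190 − 0.899 = 6.291 in; P > Ia so Q > 0
Q: (43411/6900)² ÷ (74411/6900) = 1884514921/513435900 in (≈ 3.670 in)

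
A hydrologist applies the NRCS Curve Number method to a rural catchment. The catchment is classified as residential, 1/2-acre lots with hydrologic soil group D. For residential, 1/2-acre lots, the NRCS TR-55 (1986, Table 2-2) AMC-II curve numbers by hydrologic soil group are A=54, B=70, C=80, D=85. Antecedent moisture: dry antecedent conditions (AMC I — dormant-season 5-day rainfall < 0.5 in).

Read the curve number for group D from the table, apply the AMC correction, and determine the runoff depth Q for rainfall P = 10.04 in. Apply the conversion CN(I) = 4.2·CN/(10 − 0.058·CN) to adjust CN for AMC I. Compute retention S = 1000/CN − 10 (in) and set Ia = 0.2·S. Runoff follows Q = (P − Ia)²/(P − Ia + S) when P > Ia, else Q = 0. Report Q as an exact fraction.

NRCS table: residential, 1/2-acre lots, soil group D → CN(II) = 85
CN(I) from CN(II)=85: (4.2·85)/(10 − 0.058·85) = 11900/169 ≈ 70.414
Max retention: S = 1000/(11900/169) − 10 = 500/119 in (≈ 4.202 in)
Initial abstraction Ia = S/5 = (500/119)/5 = 100/119 ≈ 0.840 in
P − Ia = 10.040 − 0.840 = 27369/2975 ≈ 9.200 in (> 0, runoff occurs)
Q = (27369/2975)²/((27369/2975) + 500/119) = (749062161/8850625)/(39869/2975) = 749062161/118610275 in ≈ 6.315 in

Q = 749062161/118610275 in ≈ 6.315 in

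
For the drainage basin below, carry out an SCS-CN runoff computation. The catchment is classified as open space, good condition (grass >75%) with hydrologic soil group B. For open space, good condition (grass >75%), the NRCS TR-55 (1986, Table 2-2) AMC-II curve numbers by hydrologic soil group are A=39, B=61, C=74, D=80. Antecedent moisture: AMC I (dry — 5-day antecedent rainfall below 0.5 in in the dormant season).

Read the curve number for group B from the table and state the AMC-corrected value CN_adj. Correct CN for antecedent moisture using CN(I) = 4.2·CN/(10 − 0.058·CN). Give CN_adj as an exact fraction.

NRCS table: open space, good condition (grass >75%), soil group B → CN(II) = 61
Adjust CN=61 to AMC I: 4.2·61/(10 − 0.058·61) → (1281/5) ÷ (3231/500) = 42700/1077 ≈ 39.647

CN_adj = 42700/1077 ≈ 39.647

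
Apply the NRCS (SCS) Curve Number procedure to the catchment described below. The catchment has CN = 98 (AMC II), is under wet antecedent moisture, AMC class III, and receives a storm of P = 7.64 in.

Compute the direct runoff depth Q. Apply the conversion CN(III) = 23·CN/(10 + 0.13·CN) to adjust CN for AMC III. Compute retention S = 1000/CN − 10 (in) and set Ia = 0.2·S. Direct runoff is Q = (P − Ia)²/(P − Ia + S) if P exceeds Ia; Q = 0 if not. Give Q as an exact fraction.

Wet (AMC III): CN(III) = 23·98/(10 + 0.13·98) = 2254/(1137/50) = 112700/1137 ≈ 99.120
S = 1000/(112700/1137) − 10 = 100/1127 in ≈ 0.089 in
Ia = 0.2S: 0.2·0.089 = 0.018 in (exactly 20/1127)
P − Ia = 7.640 − 0.018 = 214757/28175 ≈ 7.622 in (> 0, runoff occurs)
Runoff Q = (P−Ia)²/(P−Ia+S) = (7.622)²/(7.622+0.089) = 46120569049/6121215975 ≈ 7.535 in

Q = 46120569049/6121215975 in ≈ 7.535 in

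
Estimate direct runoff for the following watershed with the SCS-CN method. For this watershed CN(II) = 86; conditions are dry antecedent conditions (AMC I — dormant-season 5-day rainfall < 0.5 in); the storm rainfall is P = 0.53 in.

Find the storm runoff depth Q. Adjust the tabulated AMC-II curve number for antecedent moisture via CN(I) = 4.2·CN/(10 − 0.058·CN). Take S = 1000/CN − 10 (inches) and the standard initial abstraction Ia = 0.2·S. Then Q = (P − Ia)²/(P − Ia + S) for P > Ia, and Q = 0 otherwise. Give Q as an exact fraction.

Q = 0 in ≈ 0.000 in

CN(I) from CN(II)=86: (4.2·86)/(10 − 0.058·86) = 12900/179 ≈ 72.067
Max retention: S = 1000/(12900/179) − 10 = 500/129 in (≈ 3.876 in)
Ia = 0.2·(500/129) = 100/129 in ≈ 0.775 in
P = 0.530 ≤ Ia = 0.775 in: entire storm abstracted, Q = 0.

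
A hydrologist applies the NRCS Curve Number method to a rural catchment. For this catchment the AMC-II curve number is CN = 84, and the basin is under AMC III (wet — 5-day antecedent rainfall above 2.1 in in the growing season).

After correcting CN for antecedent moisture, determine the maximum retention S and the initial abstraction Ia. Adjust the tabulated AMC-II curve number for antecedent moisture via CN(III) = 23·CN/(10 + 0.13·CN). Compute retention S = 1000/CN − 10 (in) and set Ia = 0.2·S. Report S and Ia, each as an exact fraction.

Adjust CN=84 to AMC III: 23·84/(10 + 0.13·84) → 1932 ÷ (523/25) = 48300/523 ≈ 92.352
S = 1000/(48300/523) − 10 = 400/483 in ≈ 0.828 in
Initial abstraction Ia = S/5 = (400/483)/5 = 80/483 ≈ 0.166 in

S = 400/483 in ≈ 0.828 in; Ia = 80/483 in ≈ 0.166 in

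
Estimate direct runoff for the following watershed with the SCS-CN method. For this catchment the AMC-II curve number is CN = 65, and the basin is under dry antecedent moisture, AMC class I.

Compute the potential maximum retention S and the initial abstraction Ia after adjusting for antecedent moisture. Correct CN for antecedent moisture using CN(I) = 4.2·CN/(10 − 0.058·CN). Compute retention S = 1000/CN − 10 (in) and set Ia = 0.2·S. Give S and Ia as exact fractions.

Adjust CN=65 to AMC I: 4.2·65/(10 − 0.058·65) → 273 ÷ (623/100) = 3900/89 ≈ 43.820
Max retention: S = 1000/(3900/89) − 10 = 500/39 in (≈ 12.821 in)
Initial abstraction Ia = S/5 = (500/39)/5 = 100/39 ≈ 2.564 in

S = 500/39 in ≈ 12.821 in; Ia = 100/39 in ≈ 2.564 in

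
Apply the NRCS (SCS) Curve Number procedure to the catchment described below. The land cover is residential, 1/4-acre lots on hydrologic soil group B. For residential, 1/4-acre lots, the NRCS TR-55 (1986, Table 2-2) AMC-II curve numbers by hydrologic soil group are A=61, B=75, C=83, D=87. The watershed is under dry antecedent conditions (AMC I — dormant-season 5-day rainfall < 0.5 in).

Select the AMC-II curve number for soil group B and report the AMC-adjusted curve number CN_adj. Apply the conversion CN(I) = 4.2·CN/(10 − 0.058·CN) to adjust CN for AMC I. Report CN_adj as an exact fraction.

NRCS table: residential, 1/4-acre lots, soil group B → CN(II) = 75
Adjust CN=75 to AMC I: 4.2·75/(10 − 0.058·75) → 315 ÷ (113/20) = 6300/113 ≈ 55.752

CN_adj = 6300/113 ≈ 55.752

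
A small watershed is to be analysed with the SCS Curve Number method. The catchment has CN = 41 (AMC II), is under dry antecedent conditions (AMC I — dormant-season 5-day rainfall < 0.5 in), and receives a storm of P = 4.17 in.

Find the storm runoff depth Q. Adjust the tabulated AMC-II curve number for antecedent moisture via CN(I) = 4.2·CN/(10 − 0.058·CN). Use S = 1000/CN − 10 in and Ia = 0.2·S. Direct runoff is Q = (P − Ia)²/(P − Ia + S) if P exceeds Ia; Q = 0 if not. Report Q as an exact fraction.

Q = 0 in ≈ 0.000 in

Dry (AMC I): CN(I) = 4.2·41/(10 − 0.058·41) = (861/5)/(3811/500) = 86100/3811 ≈ 22.592
Max retention: S = 1000/(86100/3811) − 10 = 29500/861 in (≈ 34.262 in)
Ia = 0.2S: 0.2·34.262 = 6.852 in (exactly 5900/861)
P = 4.170 ≤ Ia = 6.852 in: entire storm abstracted, Q = 0.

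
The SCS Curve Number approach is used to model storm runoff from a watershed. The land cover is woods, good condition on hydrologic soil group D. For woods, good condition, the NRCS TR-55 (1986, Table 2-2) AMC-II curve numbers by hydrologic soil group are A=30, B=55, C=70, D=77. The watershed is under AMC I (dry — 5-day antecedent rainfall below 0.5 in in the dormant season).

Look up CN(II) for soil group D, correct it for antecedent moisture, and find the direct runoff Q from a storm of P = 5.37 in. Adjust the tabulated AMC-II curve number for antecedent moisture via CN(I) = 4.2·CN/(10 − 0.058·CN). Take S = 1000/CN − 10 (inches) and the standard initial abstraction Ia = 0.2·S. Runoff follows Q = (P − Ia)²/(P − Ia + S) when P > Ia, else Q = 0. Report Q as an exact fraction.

NRCS table: woods, good condition, soil group D → CN(II) = 77
CN(I) from CN(II)=77: (4.2·77)/(10 − 0.058·77) = 161700/2767 ≈ 58.439
S = 1000/(161700/2767) − 10 = 11500/1617 in ≈ 7.112 in
Ia = 0.2·(11500/1617) = 2300/1617 in ≈ 1.422 in
Excess rainfall: 5.370 − 1.422 = 3.948 in; P > Ia so Q > 0
Q = (638329/161700)²/((638329/161700) + 11500/1617) = (407463912241/26146890000)/(1788329/161700) = 407463912241/289172799300 in ≈ 1.409 in

Q = 407463912241/289172799300 in ≈ 1.409 in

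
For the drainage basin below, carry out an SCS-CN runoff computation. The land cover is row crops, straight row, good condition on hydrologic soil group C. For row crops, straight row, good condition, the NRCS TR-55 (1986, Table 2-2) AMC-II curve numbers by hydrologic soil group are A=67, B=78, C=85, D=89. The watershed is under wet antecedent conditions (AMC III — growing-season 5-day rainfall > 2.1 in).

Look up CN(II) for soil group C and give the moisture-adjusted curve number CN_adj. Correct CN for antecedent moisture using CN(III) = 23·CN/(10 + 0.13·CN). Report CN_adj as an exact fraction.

CN_adj = 39100/421 ≈ 92.874

NRCS table: row crops, straight row, good condition, soil group C → CN(II) = 85
Wet (AMC III): CN(III) = 23·85/(10 + 0.13·85) = 1955/(421/20) = 39100/421 ≈ 92.874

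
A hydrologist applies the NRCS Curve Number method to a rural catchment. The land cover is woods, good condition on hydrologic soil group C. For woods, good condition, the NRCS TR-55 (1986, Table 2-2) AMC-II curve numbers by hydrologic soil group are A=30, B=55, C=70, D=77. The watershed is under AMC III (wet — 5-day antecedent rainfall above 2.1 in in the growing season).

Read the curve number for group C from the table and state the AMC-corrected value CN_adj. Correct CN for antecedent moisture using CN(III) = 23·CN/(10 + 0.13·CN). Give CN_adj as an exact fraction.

CN_adj = 16100/191 ≈ 84.293

NRCS table: woods, good condition, soil group C → CN(II) = 70
Adjust CN=70 to AMC III: 23·70/(10 + 0.13·70) → 1610 ÷ (191/10) = 16100/191 ≈ 84.293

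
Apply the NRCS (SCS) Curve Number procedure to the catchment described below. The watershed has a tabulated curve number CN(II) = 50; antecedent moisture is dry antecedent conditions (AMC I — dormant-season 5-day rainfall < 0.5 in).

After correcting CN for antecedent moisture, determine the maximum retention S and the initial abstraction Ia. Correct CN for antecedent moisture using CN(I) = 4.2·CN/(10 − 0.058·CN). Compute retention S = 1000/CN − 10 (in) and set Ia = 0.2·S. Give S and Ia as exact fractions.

S = 500/21 in ≈ 23.810 in; Ia = 100/21 in ≈ 4.762 in

CN(I) from CN(II)=50: (4.2·50)/(10 − 0.058·50) = 2100/71 ≈ 29.577
S = 1000/(2100/71) − 10 = 500/21 in ≈ 23.810 in
Ia = 0.2S: 0.2·23.810 = 4.762 in (exactly 100/21)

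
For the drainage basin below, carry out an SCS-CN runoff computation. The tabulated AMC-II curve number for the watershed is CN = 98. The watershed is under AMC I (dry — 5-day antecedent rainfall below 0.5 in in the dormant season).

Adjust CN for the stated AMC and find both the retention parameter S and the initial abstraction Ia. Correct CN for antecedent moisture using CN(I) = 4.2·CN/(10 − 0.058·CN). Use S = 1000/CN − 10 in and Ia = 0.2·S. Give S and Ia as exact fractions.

S = 500/1029 in ≈ 0.486 in; Ia = 100/1029 in ≈ 0.097 in

Adjust CN=98 to AMC I: 4.2·98/(10 − 0.058·98) → (2058/5) ÷ (1079/250) = 102900/1079 ≈ 95.366
Retention S: 1000/CN − 10 with CN=95.366 → S = 500/1029 ≈ 0.486 in
Ia = 0.2·(500/1029) = 100/1029 in ≈ 0.097 in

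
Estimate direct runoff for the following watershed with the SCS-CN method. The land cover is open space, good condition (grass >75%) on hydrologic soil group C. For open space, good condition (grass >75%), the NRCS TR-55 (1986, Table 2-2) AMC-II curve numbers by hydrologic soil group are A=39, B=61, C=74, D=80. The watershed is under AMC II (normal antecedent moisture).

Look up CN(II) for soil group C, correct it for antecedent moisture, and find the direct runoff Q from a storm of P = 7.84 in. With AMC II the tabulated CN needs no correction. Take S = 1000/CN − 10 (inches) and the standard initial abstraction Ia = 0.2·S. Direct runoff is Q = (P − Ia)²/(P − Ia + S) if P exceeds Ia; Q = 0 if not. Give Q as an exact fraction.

NRCS table: open space, good condition (grass >75%), soil group C → CN(II) = 74
Average conditions: CN = 74 (no AMC adjustment).
S = 1000/74 − 10 = 130/37 in ≈ 3.514 in
Ia = 0.2·(130/37) = 26/37 in ≈ 0.703 in
P − Ia = 7.840 − 0.703 = 6602/925 ≈ 7.137 in (> 0, runoff occurs)
Q = (6602/925)²/((6602/925) + 130/37) = (43586404/855625)/(9852/925) = 10896601/2278275 in ≈ 4.783 in

Q = 10896601/2278275 in ≈ 4.783 in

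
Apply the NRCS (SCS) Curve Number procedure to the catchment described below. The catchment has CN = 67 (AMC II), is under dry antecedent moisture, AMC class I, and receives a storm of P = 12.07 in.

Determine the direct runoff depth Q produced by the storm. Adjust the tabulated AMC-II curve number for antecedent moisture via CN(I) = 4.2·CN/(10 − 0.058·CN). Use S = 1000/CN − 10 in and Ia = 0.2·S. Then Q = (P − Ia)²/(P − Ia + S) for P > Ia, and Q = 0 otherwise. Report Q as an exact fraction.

Q = 208011702889/47185292700 in ≈ 4.408 in

CN(I) from CN(II)=67: (4.2·67)/(10 − 0.058·67) = 46900/1019 ≈ 46.026
S = 1000/(46900/1019) − 10 = 5500/469 in ≈ 11.727 in
Ia = 0.2S: 0.2·11.727 = 2.345 in (exactly 1100/469)
Since P=12.070 > Ia=2.345: effective rainfall P−Ia = 456083/46900 in
Q = (456083/46900)²/((456083/46900) + 5500/469) = (208011702889/2199610000)/(1006083/46900) = 208011702889/47185292700 in ≈ 4.408 in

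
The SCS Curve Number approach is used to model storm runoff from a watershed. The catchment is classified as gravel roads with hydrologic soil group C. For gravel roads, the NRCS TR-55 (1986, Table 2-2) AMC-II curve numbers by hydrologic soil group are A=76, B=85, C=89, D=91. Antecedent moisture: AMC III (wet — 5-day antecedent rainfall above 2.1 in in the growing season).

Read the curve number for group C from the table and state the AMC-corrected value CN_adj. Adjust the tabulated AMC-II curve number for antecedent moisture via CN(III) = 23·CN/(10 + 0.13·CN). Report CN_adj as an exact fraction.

CN_adj = 204700/2157 ≈ 94.900

NRCS table: gravel roads, soil group C → CN(II) = 89
Wet (AMC III): CN(III) = 23·89/(10 + 0.13·89) = 2047/(2157/100) = 204700/2157 ≈ 94.900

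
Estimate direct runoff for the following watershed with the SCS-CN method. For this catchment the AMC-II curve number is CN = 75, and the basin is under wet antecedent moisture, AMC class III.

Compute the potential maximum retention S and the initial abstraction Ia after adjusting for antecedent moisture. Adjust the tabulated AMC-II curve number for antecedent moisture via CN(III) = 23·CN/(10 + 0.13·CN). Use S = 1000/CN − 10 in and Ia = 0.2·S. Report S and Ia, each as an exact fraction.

Wet (AMC III): CN(III) = 23·75/(10 + 0.13·75) = 1725/(79/4) = 6900/79 ≈ 87.342
Max retention: S = 1000/(6900/79) − 10 = 100/69 in (≈ 1.449 in)
Ia = 0.2·(100/69) = 20/69 in ≈ 0.290 in

S = 100/69 in ≈ 1.449 in; Ia = 20/69 in ≈ 0.290 in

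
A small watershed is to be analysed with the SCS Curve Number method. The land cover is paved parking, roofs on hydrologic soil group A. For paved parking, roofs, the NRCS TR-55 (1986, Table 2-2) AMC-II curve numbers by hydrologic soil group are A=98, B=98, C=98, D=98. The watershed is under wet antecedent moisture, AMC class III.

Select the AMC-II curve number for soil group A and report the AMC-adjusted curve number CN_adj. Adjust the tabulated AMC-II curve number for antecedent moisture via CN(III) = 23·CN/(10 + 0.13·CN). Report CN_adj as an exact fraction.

CN_adj = 112700/1137 ≈ 99.120

NRCS table: paved parking, roofs, soil group A → CN(II) = 98
Wet (AMC III): CN(III) = 23·98/(10 + 0.13·98) = 2254/(1137/50) = 112700/1137 ≈ 99.120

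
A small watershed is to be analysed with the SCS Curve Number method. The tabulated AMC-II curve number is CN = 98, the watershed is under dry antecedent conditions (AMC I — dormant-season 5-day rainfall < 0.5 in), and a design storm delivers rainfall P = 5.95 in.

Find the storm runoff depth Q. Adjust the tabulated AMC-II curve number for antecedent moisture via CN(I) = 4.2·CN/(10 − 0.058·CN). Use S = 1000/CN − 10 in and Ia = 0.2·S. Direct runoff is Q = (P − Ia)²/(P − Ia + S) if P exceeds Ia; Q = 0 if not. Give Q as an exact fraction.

CN(I) from CN(II)=98: (4.2·98)/(10 − 0.058·98) = 102900/1079 ≈ 95.366
Max retention: S = 1000/(102900/1079) − 10 = 500/1029 in (≈ 0.486 in)
Ia = 0.2·(500/1029) = 100/1029 in ≈ 0.097 in
P − Ia = 5.950 − 0.097 = 120451/20580 ≈ 5.853 in (> 0, runoff occurs)
Runoff Q = (P−Ia)²/(P−Ia+S) = (5.853)²/(5.853+0.486) = 14508443401/2684681580 ≈ 5.404 in

Q = 14508443401/2684681580 in ≈ 5.404 in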